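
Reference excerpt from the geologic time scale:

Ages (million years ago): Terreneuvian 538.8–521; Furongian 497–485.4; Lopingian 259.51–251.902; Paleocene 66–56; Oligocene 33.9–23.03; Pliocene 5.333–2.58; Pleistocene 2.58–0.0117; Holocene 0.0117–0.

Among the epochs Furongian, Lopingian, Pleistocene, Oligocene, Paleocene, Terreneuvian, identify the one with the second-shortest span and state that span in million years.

Durations: Furongian 11.6; Lopingian 7.608; Pleistocene 2.5683; Oligocene 10.87; Paleocene 10; Terreneuvian 17.8 Myr.
Sorted shortest-first: Pleistocene (2.5683), Lopingian (7.608), Paleocene (10), Oligocene (10.87), Furongian (11.6), Terreneuvian (17.8).
The second shortest is Lopingian at 7.608 Myr.

Lopingian, 7.608 million years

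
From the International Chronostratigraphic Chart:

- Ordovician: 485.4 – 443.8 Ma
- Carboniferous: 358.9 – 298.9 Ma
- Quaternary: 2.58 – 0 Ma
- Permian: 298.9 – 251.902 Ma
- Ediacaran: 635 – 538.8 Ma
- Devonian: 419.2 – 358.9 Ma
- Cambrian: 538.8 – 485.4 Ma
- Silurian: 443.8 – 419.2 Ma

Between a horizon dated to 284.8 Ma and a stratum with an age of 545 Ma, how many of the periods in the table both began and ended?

5

545 Ma sits inside the Ediacaran (635–538.8) and 284.8 Ma inside the Permian (298.9–251.902); neither of those is wholly between the two dates.
The listed periods lying completely between them are Cambrian, Ordovician, Silurian, Devonian, Carboniferous — 5 in all.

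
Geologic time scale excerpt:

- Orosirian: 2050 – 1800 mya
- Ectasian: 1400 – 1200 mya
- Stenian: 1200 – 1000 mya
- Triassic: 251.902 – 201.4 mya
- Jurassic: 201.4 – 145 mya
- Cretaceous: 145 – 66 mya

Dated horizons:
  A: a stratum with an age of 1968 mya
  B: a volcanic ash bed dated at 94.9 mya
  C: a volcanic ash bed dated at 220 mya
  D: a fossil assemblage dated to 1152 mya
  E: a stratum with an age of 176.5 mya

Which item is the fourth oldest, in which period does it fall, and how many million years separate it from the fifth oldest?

Sorted oldest-first by Ma: A (1968), D (1152), C (220), E (176.5), B (94.9).
The fourth oldest is E at 176.5 Ma, which lies in 201.4–145 Ma: the Jurassic.
The fifth oldest is B at 94.9 Ma; separation = |176.5 − 94.9| = 81.6 Myr.

E, in the Jurassic; 81.6 million years to B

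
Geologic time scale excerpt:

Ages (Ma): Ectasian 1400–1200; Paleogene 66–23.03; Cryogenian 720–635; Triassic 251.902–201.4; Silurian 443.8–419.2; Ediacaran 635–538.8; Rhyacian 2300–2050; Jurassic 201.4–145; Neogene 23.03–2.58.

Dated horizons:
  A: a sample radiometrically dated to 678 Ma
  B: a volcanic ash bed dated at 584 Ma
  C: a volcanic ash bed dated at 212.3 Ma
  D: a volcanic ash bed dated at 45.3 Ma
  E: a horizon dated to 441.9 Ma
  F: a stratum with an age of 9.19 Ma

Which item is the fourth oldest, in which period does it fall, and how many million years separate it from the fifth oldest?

C, in the Triassic; 167 million years to D

Sorted oldest-first by Ma: A (678), B (584), E (441.9), C (212.3), D (45.3), F (9.19).
The fourth oldest is C at 212.3 Ma, which lies in 251.902–201.4 Ma: the Triassic.
The fifth oldest is D at 45.3 Ma; separation = |212.3 − 45.3| = 167 Myr.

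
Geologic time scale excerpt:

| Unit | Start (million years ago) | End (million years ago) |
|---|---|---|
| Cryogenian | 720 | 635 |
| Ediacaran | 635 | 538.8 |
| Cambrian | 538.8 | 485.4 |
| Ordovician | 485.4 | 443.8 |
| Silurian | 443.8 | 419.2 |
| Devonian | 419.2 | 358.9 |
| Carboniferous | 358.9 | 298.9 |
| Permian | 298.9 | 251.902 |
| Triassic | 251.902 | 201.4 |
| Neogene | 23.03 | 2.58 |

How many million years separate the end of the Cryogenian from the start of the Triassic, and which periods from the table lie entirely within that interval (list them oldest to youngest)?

383.098 million years; Ediacaran, Cambrian, Ordovician, Silurian, Devonian, Carboniferous, Permian

End of Cryogenian = 635 Ma; start of Triassic = 251.902 Ma.
Gap = 635 − 251.902 = 383.098 Myr.
Periods wholly inside 635–251.902 Ma: Ediacaran (635–538.8), Cambrian (538.8–485.4), Ordovician (485.4–443.8), Silurian (443.8–419.2), Devonian (419.2–358.9), Carboniferous (358.9–298.9), Permian (298.9–251.902).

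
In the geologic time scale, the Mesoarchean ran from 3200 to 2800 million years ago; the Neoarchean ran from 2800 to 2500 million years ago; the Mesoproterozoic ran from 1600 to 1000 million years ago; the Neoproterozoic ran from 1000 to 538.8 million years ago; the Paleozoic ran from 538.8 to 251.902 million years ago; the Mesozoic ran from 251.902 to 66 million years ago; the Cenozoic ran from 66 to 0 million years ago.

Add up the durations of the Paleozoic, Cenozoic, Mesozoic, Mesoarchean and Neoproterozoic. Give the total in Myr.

Duration is start − end for each: (538.8 − 251.902) + (66 − 0) + (251.902 − 66) + (3200 − 2800) + (1000 − 538.8).
That is 286.898 + 66 + 185.902 + 400 + 461.2, which totals 1400 million years.

1400 million years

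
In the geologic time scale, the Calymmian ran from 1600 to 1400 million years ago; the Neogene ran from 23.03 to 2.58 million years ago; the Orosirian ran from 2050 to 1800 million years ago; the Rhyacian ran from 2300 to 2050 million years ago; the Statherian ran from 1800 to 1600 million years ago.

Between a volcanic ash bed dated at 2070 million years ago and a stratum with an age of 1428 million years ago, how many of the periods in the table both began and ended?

2

2070 Ma sits inside the Rhyacian (2300–2050) and 1428 Ma inside the Calymmian (1600–1400); neither of those is wholly between the two dates.
The listed periods lying completely between them are Orosirian, Statherian — 2 in all.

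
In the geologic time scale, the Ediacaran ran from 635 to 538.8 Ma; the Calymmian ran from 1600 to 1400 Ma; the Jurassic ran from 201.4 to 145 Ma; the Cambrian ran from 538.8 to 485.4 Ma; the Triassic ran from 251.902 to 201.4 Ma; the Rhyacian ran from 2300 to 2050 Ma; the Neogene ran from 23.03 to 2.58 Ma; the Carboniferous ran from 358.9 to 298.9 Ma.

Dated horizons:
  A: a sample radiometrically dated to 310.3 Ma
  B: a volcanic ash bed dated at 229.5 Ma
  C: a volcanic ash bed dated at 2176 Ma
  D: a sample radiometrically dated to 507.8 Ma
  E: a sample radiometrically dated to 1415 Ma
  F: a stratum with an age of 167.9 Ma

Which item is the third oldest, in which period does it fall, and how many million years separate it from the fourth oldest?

Larger Ma means older, so oldest first: C 2176 > E 1415 > D 507.8 > A 310.3 > B 229.5 > F 167.9.
Counting 3 along gives D (507.8 Ma); the excerpt puts that inside the Cambrian, 538.8–485.4 Ma.
Next in line is A (310.3 Ma), and 507.8 − 310.3 = 197.5 Myr.

D, in the Cambrian; 197.5 million years to A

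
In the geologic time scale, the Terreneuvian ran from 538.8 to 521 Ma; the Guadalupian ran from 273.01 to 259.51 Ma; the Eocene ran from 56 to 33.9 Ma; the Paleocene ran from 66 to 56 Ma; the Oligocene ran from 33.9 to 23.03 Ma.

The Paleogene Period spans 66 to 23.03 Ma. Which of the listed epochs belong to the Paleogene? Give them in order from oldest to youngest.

Epochs with both bounds inside 66–23.03 Ma: Paleocene (66–56), Eocene (56–33.9), Oligocene (33.9–23.03).

Paleocene, Eocene, Oligocene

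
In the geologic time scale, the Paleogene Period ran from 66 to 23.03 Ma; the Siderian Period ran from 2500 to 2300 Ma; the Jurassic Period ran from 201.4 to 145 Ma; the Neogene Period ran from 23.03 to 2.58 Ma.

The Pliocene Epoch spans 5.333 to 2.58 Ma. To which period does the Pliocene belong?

The Pliocene (5.333–2.58 Ma) lies entirely within 23.03–2.58 Ma, the Neogene Period.

Neogene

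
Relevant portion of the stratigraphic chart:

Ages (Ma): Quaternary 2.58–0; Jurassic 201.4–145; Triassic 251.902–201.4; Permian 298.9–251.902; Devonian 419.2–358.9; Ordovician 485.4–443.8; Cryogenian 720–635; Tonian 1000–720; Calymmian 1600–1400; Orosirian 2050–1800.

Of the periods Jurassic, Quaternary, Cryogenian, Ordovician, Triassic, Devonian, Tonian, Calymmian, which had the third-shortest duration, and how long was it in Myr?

Triassic, 50.502 million years

Durations: Jurassic 56.4; Quaternary 2.58; Cryogenian 85; Ordovician 41.6; Triassic 50.502; Devonian 60.3; Tonian 280; Calymmian 200 Myr.
Sorted shortest-first: Quaternary (2.58), Ordovician (41.6), Triassic (50.502), Jurassic (56.4), Devonian (60.3), Cryogenian (85), Calymmian (200), Tonian (280).
The third shortest is Triassic at 50.502 Myr.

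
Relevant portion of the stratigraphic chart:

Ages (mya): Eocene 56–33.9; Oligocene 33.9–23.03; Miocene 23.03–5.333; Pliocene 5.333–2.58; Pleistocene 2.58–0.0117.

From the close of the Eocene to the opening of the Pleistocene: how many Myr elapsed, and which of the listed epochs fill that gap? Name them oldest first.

31.32 million years; Oligocene, Miocene, Pliocene

The Eocene closes at 33.9 Ma and the Pleistocene opens at 2.58 Ma, so the interval is 33.9 − 2.58 = 31.32 Myr.
An epoch fits inside if it starts at or after 33.9 Ma and ends at or before 2.58 Ma; oldest first that gives Oligocene, Miocene, Pliocene.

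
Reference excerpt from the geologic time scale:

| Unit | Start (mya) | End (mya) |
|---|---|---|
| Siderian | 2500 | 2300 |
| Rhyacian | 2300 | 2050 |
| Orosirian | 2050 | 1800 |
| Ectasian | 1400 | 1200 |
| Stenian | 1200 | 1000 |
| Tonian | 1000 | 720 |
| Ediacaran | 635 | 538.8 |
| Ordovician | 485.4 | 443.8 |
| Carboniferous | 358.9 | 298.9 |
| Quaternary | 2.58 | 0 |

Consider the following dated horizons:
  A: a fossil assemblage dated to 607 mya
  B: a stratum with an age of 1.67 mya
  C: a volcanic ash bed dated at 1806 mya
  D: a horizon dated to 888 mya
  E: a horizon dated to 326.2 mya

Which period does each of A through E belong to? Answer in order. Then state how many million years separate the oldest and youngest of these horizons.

A — Ediacaran; B — Quaternary; C — Orosirian; D — Tonian; E — Carboniferous; span 1804.33 million years

Match each age against the start–end ranges in the excerpt: A = 607 Ma → Ediacaran (635–538.8); B = 1.67 Ma → Quaternary (2.58–0); C = 1806 Ma → Orosirian (2050–1800); D = 888 Ma → Tonian (1000–720); E = 326.2 Ma → Carboniferous (358.9–298.9).
The largest age is 1806 Ma and the smallest is 1.67 Ma; their difference is 1804.33 Myr.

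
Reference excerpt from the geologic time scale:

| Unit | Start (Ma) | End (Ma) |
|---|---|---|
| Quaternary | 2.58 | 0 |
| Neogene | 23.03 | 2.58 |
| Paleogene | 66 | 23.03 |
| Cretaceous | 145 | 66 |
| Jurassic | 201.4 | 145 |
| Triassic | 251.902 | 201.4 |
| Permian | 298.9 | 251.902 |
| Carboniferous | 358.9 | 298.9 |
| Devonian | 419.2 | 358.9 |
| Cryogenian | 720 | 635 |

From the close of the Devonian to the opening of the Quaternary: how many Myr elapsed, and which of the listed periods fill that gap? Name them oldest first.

356.32 million years; Carboniferous, Permian, Triassic, Jurassic, Cretaceous, Paleogene, Neogene

End of Devonian = 358.9 Ma; start of Quaternary = 2.58 Ma.
Gap = 358.9 − 2.58 = 356.32 Myr.
Periods wholly inside 358.9–2.58 Ma: Carboniferous (358.9–298.9), Permian (298.9–251.902), Triassic (251.902–201.4), Jurassic (201.4–145), Cretaceous (145–66), Paleogene (66–23.03), Neogene (23.03–2.58).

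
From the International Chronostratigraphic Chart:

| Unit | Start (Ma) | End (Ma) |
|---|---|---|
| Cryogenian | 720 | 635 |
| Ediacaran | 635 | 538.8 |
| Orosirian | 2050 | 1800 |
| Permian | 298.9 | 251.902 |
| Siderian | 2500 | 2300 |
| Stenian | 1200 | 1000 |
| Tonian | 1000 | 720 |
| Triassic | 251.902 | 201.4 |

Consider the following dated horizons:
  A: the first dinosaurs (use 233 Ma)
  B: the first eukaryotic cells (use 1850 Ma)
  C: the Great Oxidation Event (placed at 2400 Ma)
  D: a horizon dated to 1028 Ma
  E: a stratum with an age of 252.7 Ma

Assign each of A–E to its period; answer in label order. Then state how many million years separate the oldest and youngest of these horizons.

A — Triassic; B — Orosirian; C — Siderian; D — Stenian; E — Permian; span 2167 million years

A: 233 Ma lies in 251.902–201.4 Ma, so Triassic.
B: 1850 Ma lies in 2050–1800 Ma, so Orosirian.
C: 2400 Ma lies in 2500–2300 Ma, so Siderian.
D: 1028 Ma lies in 1200–1000 Ma, so Stenian.
E: 252.7 Ma lies in 298.9–251.902 Ma, so Permian.
Oldest = 2400 Ma, youngest = 233 Ma → span 2167 Myr.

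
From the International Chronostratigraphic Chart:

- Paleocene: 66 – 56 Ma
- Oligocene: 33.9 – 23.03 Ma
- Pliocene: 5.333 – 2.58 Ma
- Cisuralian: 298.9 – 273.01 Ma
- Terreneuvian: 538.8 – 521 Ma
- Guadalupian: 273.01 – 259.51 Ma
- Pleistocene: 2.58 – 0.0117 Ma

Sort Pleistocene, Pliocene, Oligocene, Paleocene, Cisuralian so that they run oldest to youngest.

Cisuralian, Paleocene, Oligocene, Pliocene, Pleistocene

Sorting by start age (descending Ma, since larger Ma = older): Cisuralian start 298.9, Paleocene start 66, Oligocene start 33.9, Pliocene start 5.333, Pleistocene start 2.58.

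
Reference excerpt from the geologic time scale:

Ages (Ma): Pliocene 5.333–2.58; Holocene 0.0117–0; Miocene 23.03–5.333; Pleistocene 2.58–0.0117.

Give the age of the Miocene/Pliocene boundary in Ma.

The Miocene ends and the Pliocene begins at 5.333 Ma.

5.333 Ma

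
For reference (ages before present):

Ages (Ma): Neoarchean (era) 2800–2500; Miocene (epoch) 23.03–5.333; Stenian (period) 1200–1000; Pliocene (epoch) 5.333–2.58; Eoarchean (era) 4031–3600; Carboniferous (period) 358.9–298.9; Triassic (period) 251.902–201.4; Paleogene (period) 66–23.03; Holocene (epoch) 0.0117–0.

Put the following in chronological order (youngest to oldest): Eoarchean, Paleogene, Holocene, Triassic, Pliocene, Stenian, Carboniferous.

Sorting by start age (ascending Ma, since larger Ma = older): Holocene began 0.0117, Pliocene began 5.333, Paleogene began 66, Triassic began 251.902, Carboniferous began 358.9, Stenian began 1200, Eoarchean began 4031.

Holocene, Pliocene, Paleogene, Triassic, Carboniferous, Stenian, Eoarchean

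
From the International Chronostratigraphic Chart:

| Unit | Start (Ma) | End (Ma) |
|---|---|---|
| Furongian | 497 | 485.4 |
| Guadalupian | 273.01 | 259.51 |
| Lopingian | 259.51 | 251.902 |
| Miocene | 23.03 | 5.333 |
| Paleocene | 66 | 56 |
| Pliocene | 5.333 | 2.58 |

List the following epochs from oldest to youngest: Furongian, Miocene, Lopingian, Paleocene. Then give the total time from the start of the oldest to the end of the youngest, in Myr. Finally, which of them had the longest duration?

From the excerpt: Furongian 497–485.4; Miocene 23.03–5.333; Lopingian 259.51–251.902; Paleocene 66–56 (Ma).
Larger Ma is earlier, so the oldest is Furongian and the youngest is Miocene; oldest to youngest: Furongian, Lopingian, Paleocene, Miocene.
Oldest start 497 minus youngest end 5.333 gives 491.667 Myr overall.
Individual lengths (start − end): Paleocene 10; Lopingian 7.608; Furongian 11.6; Miocene 17.697. The largest is Miocene at 17.697 Myr.

Furongian → Lopingian → Paleocene → Miocene; total span 491.667 Myr; longest is Miocene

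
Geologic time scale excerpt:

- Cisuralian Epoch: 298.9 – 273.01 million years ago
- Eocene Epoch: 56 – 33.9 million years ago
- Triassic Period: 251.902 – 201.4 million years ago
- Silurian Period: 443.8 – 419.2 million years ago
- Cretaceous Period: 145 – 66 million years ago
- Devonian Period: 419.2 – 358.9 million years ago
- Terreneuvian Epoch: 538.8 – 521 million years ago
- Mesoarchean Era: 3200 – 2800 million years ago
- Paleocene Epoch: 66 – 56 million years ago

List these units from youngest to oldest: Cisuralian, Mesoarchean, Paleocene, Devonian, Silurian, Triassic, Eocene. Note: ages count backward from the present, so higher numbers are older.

Read off each span (Ma): Cisuralian 298.9–273.01; Mesoarchean 3200–2800; Paleocene 66–56; Devonian 419.2–358.9; Silurian 443.8–419.2; Triassic 251.902–201.4; Eocene 56–33.9.
Larger Ma is older, so oldest→youngest is Mesoarchean, Silurian, Devonian, Cisuralian, Triassic, Paleocene, Eocene; reverse it for youngest→oldest.

Eocene, then Paleocene, then Triassic, then Cisuralian, then Devonian, then Silurian, then Mesoarchean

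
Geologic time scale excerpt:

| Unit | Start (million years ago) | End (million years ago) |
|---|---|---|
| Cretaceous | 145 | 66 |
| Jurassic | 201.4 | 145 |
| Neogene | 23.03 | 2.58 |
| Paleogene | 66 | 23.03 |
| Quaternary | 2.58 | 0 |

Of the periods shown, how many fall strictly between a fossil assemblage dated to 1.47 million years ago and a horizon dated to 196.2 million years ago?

3

196.2 Ma sits inside the Jurassic (201.4–145) and 1.47 Ma inside the Quaternary (2.58–0); neither of those is wholly between the two dates.
The listed periods lying completely between them are Cretaceous, Paleogene, Neogene — 3 in all.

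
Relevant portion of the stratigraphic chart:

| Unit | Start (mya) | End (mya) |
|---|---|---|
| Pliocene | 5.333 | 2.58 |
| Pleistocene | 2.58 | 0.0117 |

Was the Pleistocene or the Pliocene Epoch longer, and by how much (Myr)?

Pliocene, by 0.1847 million years

Pleistocene: 2.58 − 0.0117 = 2.5683 Myr.
Pliocene: 5.333 − 2.58 = 2.753 Myr.
Difference: 2.753 − 2.5683 = 0.1847 Myr, so the Pliocene was longer.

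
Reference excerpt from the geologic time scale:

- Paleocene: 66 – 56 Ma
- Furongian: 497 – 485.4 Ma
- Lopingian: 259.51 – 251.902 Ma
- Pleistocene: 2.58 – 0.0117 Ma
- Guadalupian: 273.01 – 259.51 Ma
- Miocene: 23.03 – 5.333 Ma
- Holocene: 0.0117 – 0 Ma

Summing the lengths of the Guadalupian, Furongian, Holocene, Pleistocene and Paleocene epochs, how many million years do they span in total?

Duration is start − end for each: (273.01 − 259.51) + (497 − 485.4) + (0.0117 − 0) + (2.58 − 0.0117) + (66 − 56).
That is 13.5 + 11.6 + 0.0117 + 2.5683 + 10, which totals 37.68 million years.

37.68 million years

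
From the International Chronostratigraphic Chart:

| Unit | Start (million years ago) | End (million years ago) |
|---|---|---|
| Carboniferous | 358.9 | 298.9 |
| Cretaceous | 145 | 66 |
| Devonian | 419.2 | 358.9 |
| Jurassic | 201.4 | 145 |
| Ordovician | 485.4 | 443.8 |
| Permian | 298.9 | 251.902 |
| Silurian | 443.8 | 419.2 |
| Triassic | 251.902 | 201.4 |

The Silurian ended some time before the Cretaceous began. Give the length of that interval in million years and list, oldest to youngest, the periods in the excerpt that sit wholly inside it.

End of Silurian = 419.2 Ma; start of Cretaceous = 145 Ma.
Gap = 419.2 − 145 = 274.2 Myr.
Periods wholly inside 419.2–145 Ma: Devonian (419.2–358.9), Carboniferous (358.9–298.9), Permian (298.9–251.902), Triassic (251.902–201.4), Jurassic (201.4–145).

274.2 million years; Devonian, Carboniferous, Permian, Triassic, Jurassic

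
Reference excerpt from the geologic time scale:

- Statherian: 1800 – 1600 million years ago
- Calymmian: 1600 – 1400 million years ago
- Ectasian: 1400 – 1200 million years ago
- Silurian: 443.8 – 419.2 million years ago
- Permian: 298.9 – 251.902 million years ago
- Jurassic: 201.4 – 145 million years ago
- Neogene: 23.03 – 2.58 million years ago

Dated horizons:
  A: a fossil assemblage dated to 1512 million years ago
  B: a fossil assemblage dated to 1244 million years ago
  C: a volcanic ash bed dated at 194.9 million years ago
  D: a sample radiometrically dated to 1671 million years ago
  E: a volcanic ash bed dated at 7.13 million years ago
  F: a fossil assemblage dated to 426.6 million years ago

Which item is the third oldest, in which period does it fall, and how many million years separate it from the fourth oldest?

Larger Ma means older, so oldest first: D 1671 > A 1512 > B 1244 > F 426.6 > C 194.9 > E 7.13.
Counting 3 along gives B (1244 Ma); the excerpt puts that inside the Ectasian, 1400–1200 Ma.
Next in line is F (426.6 Ma), and 1244 − 426.6 = 817.4 Myr.

B, in the Ectasian; 817.4 million years to F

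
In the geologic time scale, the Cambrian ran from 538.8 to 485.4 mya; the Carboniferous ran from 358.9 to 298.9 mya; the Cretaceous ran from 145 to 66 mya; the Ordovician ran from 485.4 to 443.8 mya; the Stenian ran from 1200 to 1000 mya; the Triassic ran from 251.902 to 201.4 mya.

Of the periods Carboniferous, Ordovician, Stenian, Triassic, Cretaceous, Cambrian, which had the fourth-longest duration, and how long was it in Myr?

Durations: Carboniferous 60; Ordovician 41.6; Stenian 200; Triassic 50.502; Cretaceous 79; Cambrian 53.4 Myr.
Sorted longest-first: Stenian (200), Cretaceous (79), Carboniferous (60), Cambrian (53.4), Triassic (50.502), Ordovician (41.6).
The fourth longest is Cambrian at 53.4 Myr.

Cambrian, 53.4 million years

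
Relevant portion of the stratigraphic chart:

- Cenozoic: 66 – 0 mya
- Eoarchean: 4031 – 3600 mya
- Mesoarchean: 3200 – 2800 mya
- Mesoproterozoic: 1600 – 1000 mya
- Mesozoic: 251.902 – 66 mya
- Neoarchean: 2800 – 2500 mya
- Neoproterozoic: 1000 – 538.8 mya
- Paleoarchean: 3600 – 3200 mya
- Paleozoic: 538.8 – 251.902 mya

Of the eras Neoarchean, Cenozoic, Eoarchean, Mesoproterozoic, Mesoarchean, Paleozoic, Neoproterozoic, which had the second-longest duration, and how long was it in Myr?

Neoproterozoic, 461.2 million years

Durations: Neoarchean 300; Cenozoic 66; Eoarchean 431; Mesoproterozoic 600; Mesoarchean 400; Paleozoic 286.898; Neoproterozoic 461.2 Myr.
Sorted longest-first: Mesoproterozoic (600), Neoproterozoic (461.2), Eoarchean (431), Mesoarchean (400), Neoarchean (300), Paleozoic (286.898), Cenozoic (66).
The second longest is Neoproterozoic at 461.2 Myr.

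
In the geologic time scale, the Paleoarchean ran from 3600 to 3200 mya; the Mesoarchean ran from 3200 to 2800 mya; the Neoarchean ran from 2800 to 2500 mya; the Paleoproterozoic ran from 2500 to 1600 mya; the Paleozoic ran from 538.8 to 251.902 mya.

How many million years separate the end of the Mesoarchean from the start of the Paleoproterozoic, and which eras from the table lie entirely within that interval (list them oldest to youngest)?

300 million years; Neoarchean

The Mesoarchean closes at 2800 Ma and the Paleoproterozoic opens at 2500 Ma, so the interval is 2800 − 2500 = 300 Myr.
An era fits inside if it starts at or after 2800 Ma and ends at or before 2500 Ma; oldest first that gives Neoarchean.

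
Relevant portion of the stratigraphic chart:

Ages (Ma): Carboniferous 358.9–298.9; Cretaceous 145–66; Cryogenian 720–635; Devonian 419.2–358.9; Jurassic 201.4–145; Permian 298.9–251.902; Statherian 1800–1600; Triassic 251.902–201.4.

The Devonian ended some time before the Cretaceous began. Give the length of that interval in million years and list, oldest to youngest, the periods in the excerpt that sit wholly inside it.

213.9 million years; Carboniferous, Permian, Triassic, Jurassic

The Devonian closes at 358.9 Ma and the Cretaceous opens at 145 Ma, so the interval is 358.9 − 145 = 213.9 Myr.
A period fits inside if it starts at or after 358.9 Ma and ends at or before 145 Ma; oldest first that gives Carboniferous, Permian, Triassic, Jurassic.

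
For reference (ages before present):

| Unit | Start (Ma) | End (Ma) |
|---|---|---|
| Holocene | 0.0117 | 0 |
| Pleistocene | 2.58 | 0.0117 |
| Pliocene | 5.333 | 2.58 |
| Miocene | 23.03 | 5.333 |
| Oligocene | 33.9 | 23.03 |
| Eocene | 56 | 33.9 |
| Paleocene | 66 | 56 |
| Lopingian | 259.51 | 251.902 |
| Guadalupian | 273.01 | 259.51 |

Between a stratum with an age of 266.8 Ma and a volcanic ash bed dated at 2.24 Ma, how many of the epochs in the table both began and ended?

6

266.8 Ma sits inside the Guadalupian (273.01–259.51) and 2.24 Ma inside the Pleistocene (2.58–0.0117); neither of those is wholly between the two dates.
The listed epochs lying completely between them are Lopingian, Paleocene, Eocene, Oligocene, Miocene, Pliocene — 6 in all.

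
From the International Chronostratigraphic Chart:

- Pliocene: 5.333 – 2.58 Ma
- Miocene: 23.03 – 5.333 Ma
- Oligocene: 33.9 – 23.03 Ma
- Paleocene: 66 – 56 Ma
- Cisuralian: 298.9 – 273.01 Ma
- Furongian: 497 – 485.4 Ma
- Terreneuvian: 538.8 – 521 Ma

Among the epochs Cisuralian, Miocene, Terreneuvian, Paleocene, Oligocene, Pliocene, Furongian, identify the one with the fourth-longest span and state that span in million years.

Furongian, 11.6 million years

Start − end for each: Cisuralian 298.9 − 273.01 = 25.89; Miocene 23.03 − 5.333 = 17.697; Terreneuvian 538.8 − 521 = 17.8; Paleocene 66 − 56 = 10; Oligocene 33.9 − 23.03 = 10.87; Pliocene 5.333 − 2.58 = 2.753; Furongian 497 − 485.4 = 11.6.
Ranking these from longest: Cisuralian > Terreneuvian > Miocene > Furongian > Oligocene > Paleocene > Pliocene.
Position 4 in that ranking is Furongian, which lasted 11.6 Myr.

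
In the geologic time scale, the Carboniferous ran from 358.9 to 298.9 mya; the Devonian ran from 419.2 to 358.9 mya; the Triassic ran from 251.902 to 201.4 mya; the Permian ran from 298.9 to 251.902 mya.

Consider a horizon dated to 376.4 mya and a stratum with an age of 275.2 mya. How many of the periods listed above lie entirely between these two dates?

The older date is 376.4 Ma and the younger is 275.2 Ma.
Periods with start < 376.4 and end > 275.2 Ma: Carboniferous (358.9–298.9).
That is 1 complete period.

1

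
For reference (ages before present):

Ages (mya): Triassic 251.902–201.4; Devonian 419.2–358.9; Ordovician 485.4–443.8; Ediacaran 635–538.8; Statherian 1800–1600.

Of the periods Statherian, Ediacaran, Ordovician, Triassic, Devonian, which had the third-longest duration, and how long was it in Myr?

Start − end for each: Statherian 1800 − 1600 = 200; Ediacaran 635 − 538.8 = 96.2; Ordovician 485.4 − 443.8 = 41.6; Triassic 251.902 − 201.4 = 50.502; Devonian 419.2 − 358.9 = 60.3.
Ranking these from longest: Statherian > Ediacaran > Devonian > Triassic > Ordovician.
Position 3 in that ranking is Devonian, which lasted 60.3 Myr.

Devonian, 60.3 million years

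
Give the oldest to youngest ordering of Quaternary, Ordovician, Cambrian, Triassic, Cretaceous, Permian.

Group by era (each group listed oldest first) — Paleozoic: Cambrian, Ordovician, Permian; Mesozoic: Triassic, Cretaceous; Cenozoic: Quaternary. The eras run Paleozoic → Mesozoic → Cenozoic. Concatenating the groups in that era order gives oldest to youngest directly.

Cambrian, then Ordovician, then Permian, then Triassic, then Cretaceous, then Quaternary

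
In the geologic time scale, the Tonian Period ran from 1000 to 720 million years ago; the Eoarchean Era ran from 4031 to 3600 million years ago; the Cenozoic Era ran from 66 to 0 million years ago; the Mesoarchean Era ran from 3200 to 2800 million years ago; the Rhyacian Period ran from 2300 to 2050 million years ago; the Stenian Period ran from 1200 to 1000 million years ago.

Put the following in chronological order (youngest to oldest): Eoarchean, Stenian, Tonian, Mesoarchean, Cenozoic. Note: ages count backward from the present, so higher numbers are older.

Read off each span (Ma): Eoarchean 4031–3600; Stenian 1200–1000; Tonian 1000–720; Mesoarchean 3200–2800; Cenozoic 66–0.
Larger Ma is older, so oldest→youngest is Eoarchean, Mesoarchean, Stenian, Tonian, Cenozoic; reverse it for youngest→oldest.

Cenozoic, Tonian, Stenian, Mesoarchean, Eoarchean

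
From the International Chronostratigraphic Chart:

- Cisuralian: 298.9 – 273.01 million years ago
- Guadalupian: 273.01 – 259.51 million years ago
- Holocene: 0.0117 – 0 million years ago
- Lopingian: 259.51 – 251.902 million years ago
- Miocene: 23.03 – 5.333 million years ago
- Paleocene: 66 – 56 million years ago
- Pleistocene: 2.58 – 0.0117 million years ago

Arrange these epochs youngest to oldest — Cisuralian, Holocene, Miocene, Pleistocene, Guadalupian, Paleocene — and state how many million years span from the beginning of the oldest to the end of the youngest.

Holocene, Pleistocene, Miocene, Paleocene, Guadalupian, Cisuralian; total span 298.9 Myr

Start ages (Ma): Cisuralian 298.9, Guadalupian 273.01, Paleocene 66, Miocene 23.03, Pleistocene 2.58, Holocene 0.0117.
Ordered youngest to oldest: Holocene, Pleistocene, Miocene, Paleocene, Guadalupian, Cisuralian.
Span = 298.9 − 0 = 298.9 Myr.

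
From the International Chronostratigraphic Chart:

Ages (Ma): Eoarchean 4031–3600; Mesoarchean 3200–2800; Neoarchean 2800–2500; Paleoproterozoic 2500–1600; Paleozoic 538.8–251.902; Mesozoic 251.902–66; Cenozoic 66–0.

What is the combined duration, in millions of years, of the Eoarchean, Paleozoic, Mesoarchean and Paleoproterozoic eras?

Duration is start − end for each: (4031 − 3600) + (538.8 − 251.902) + (3200 − 2800) + (2500 − 1600).
That is 431 + 286.898 + 400 + 900, which totals 2017.898 million years.

2017.898 million years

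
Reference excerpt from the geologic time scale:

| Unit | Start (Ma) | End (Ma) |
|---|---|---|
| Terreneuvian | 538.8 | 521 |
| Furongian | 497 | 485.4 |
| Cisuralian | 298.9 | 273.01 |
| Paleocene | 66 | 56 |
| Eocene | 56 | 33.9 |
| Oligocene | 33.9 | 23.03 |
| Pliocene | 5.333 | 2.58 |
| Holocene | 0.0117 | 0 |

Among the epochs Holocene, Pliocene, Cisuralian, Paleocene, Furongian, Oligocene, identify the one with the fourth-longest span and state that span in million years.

Start − end for each: Holocene 0.0117 − 0 = 0.0117; Pliocene 5.333 − 2.58 = 2.753; Cisuralian 298.9 − 273.01 = 25.89; Paleocene 66 − 56 = 10; Furongian 497 − 485.4 = 11.6; Oligocene 33.9 − 23.03 = 10.87.
Ranking these from longest: Cisuralian > Furongian > Oligocene > Paleocene > Pliocene > Holocene.
Position 4 in that ranking is Paleocene, which lasted 10 Myr.

Paleocene, 10 million years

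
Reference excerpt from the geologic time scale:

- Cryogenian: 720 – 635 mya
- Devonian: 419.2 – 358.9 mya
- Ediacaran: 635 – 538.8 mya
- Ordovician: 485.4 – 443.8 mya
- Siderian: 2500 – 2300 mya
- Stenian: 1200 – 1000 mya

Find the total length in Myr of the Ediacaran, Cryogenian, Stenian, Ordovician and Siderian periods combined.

622.8 million years

Each duration: Ediacaran = 96.2; Cryogenian = 85; Stenian = 200; Ordovician = 41.6; Siderian = 200.
Sum: 96.2 + 85 + 200 + 41.6 + 200 = 622.8 Myr.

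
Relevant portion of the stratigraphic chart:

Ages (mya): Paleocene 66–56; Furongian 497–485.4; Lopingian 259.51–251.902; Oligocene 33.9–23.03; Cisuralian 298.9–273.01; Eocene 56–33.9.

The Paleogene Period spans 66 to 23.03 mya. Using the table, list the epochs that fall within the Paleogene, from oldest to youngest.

Epochs with both bounds inside 66–23.03 Ma: Paleocene (66–56), Eocene (56–33.9), Oligocene (33.9–23.03).

Paleocene, Eocene, Oligocene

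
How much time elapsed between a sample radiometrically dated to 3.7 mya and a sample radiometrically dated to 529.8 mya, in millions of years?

529.8 − 3.7 = 526.1 million years.

526.1 million years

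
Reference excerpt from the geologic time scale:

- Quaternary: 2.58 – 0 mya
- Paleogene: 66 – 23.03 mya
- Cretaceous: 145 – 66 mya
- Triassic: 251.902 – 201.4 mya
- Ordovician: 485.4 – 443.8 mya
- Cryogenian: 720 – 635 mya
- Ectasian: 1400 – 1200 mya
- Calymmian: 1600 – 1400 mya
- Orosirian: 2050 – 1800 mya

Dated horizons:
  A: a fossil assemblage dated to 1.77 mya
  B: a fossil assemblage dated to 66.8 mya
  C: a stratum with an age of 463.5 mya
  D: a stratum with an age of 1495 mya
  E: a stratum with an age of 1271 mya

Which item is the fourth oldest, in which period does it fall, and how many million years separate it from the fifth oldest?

Larger Ma means older, so oldest first: D 1495 > E 1271 > C 463.5 > B 66.8 > A 1.77.
Counting 4 along gives B (66.8 Ma); the excerpt puts that inside the Cretaceous, 145–66 Ma.
Next in line is A (1.77 Ma), and 66.8 − 1.77 = 65.03 Myr.

B, in the Cretaceous; 65.03 million years to A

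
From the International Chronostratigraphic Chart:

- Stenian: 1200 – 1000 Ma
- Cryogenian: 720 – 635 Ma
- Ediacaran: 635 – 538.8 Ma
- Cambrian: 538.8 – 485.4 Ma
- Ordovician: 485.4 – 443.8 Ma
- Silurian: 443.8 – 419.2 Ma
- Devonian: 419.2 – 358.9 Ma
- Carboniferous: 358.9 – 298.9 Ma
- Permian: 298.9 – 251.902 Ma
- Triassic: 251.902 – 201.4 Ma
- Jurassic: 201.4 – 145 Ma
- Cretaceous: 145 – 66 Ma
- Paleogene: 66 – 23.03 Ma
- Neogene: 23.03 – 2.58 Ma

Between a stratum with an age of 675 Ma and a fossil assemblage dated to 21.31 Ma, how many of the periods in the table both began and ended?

The older date is 675 Ma and the younger is 21.31 Ma.
Periods with start < 675 and end > 21.31 Ma: Ediacaran (635–538.8), Cambrian (538.8–485.4), Ordovician (485.4–443.8), Silurian (443.8–419.2), Devonian (419.2–358.9), Carboniferous (358.9–298.9), Permian (298.9–251.902), Triassic (251.902–201.4), Jurassic (201.4–145), Cretaceous (145–66), Paleogene (66–23.03).
That is 11 complete periods.

11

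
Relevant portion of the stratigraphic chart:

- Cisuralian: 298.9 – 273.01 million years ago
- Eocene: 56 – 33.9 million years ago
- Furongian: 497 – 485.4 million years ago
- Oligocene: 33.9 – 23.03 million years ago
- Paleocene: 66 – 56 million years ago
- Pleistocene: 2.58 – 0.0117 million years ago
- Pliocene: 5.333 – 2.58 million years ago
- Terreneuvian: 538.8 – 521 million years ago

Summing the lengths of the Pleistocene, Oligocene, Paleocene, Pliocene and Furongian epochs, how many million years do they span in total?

Each duration: Pleistocene = 2.5683; Oligocene = 10.87; Paleocene = 10; Pliocene = 2.753; Furongian = 11.6.
Sum: 2.5683 + 10.87 + 10 + 2.753 + 11.6 = 37.7913 Myr.

37.7913 million years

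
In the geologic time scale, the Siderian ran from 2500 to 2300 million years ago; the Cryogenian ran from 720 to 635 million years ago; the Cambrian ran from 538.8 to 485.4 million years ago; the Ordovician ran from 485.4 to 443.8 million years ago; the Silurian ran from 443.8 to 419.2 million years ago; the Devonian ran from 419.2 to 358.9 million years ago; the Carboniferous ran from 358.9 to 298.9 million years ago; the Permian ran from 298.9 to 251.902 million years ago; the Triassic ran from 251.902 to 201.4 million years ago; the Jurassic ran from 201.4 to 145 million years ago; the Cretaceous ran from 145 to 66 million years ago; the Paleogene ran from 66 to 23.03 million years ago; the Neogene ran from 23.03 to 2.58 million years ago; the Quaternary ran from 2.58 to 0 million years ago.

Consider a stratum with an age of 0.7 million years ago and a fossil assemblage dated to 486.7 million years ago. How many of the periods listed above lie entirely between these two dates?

10

The older date is 486.7 Ma and the younger is 0.7 Ma.
Periods with start < 486.7 and end > 0.7 Ma: Ordovician (485.4–443.8), Silurian (443.8–419.2), Devonian (419.2–358.9), Carboniferous (358.9–298.9), Permian (298.9–251.902), Triassic (251.902–201.4), Jurassic (201.4–145), Cretaceous (145–66), Paleogene (66–23.03), Neogene (23.03–2.58).
That is 10 complete periods.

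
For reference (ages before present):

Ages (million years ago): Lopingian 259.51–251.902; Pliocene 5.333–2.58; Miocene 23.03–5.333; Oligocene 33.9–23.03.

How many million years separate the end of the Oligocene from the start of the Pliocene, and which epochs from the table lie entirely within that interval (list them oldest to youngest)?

17.697 million years; Miocene

End of Oligocene = 23.03 Ma; start of Pliocene = 5.333 Ma.
Gap = 23.03 − 5.333 = 17.697 Myr.
Epochs wholly inside 23.03–5.333 Ma: Miocene (23.03–5.333).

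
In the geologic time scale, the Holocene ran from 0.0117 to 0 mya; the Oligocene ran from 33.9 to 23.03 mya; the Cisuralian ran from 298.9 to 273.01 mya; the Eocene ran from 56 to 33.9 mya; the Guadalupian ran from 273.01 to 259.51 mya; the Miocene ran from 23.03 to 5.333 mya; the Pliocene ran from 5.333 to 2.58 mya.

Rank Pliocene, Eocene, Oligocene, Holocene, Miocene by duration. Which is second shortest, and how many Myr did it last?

Pliocene, 2.753 million years

Start − end for each: Pliocene 5.333 − 2.58 = 2.753; Eocene 56 − 33.9 = 22.1; Oligocene 33.9 − 23.03 = 10.87; Holocene 0.0117 − 0 = 0.0117; Miocene 23.03 − 5.333 = 17.697.
Ranking these from shortest: Holocene < Pliocene < Oligocene < Miocene < Eocene.
Position 2 in that ranking is Pliocene, which lasted 2.753 Myr.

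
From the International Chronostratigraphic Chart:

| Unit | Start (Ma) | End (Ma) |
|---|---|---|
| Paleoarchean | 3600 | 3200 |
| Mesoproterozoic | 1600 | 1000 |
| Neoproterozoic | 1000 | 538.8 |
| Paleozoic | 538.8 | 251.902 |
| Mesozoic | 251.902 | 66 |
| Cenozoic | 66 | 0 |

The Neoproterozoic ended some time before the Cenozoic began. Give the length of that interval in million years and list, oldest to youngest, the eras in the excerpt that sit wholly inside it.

The Neoproterozoic closes at 538.8 Ma and the Cenozoic opens at 66 Ma, so the interval is 538.8 − 66 = 472.8 Myr.
An era fits inside if it starts at or after 538.8 Ma and ends at or before 66 Ma; oldest first that gives Paleozoic, Mesozoic.

472.8 million years; Paleozoic, Mesozoic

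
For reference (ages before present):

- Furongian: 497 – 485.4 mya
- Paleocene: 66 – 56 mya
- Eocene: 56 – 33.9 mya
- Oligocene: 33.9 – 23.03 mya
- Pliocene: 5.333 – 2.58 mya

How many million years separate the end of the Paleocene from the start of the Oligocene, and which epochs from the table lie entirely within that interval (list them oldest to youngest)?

22.1 million years; Eocene

The Paleocene closes at 56 Ma and the Oligocene opens at 33.9 Ma, so the interval is 56 − 33.9 = 22.1 Myr.
An epoch fits inside if it starts at or after 56 Ma and ends at or before 33.9 Ma; oldest first that gives Eocene.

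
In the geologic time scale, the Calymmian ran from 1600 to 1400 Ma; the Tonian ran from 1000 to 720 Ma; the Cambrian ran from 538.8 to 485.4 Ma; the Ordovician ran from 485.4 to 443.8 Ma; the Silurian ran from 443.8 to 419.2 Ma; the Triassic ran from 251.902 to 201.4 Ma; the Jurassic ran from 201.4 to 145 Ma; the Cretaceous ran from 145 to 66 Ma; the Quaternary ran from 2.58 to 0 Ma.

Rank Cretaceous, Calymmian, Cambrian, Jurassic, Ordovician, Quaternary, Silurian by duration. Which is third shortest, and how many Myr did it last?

Ordovician, 41.6 million years

Start − end for each: Cretaceous 145 − 66 = 79; Calymmian 1600 − 1400 = 200; Cambrian 538.8 − 485.4 = 53.4; Jurassic 201.4 − 145 = 56.4; Ordovician 485.4 − 443.8 = 41.6; Quaternary 2.58 − 0 = 2.58; Silurian 443.8 − 419.2 = 24.6.
Ranking these from shortest: Quaternary < Silurian < Ordovician < Cambrian < Jurassic < Cretaceous < Calymmian.
Position 3 in that ranking is Ordovician, which lasted 41.6 Myr.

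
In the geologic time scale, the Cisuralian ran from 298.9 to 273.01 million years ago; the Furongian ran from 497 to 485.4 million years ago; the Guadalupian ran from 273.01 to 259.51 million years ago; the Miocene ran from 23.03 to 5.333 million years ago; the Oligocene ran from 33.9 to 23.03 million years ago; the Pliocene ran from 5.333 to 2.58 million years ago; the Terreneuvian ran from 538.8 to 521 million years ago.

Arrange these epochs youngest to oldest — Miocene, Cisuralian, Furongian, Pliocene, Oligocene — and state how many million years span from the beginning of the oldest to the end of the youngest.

Start ages (Ma): Furongian 497, Cisuralian 298.9, Oligocene 33.9, Miocene 23.03, Pliocene 5.333.
Ordered youngest to oldest: Pliocene, Miocene, Oligocene, Cisuralian, Furongian.
Span = 497 − 2.58 = 494.42 Myr.

Pliocene, Miocene, Oligocene, Cisuralian, Furongian; total span 494.42 Myr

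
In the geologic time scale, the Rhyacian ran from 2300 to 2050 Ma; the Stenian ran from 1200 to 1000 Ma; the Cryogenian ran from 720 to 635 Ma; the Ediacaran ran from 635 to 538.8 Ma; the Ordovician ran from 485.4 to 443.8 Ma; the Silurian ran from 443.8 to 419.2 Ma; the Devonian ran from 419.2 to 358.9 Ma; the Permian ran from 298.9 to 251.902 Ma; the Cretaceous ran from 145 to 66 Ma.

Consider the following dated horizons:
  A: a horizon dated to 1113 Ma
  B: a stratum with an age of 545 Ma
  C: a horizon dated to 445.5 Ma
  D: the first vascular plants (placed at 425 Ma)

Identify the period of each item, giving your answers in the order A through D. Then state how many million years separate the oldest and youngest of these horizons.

A — Stenian; B — Ediacaran; C — Ordovician; D — Silurian; span 688 million years

Match each age against the start–end ranges in the excerpt: A = 1113 Ma → Stenian (1200–1000); B = 545 Ma → Ediacaran (635–538.8); C = 445.5 Ma → Ordovician (485.4–443.8); D = 425 Ma → Silurian (443.8–419.2).
The largest age is 1113 Ma and the smallest is 425 Ma; their difference is 688 Myr.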